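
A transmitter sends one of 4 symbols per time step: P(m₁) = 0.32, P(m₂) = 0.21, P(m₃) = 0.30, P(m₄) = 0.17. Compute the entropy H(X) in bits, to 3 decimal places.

H = −Σ pᵢ log₂ pᵢ.
−0.32·log₂(0.32) = 0.5260
−0.21·log₂(0.21) = 0.4728
−0.30·log₂(0.30) = 0.5211
−0.17·log₂(0.17) = 0.4346
Sum ≈ 1.9545 → 1.955 bits.

1.955 bits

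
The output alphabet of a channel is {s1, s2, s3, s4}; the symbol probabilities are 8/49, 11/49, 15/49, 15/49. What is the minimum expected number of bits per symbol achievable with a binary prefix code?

2 bits/symbol

Repeatedly combine the two least-probable nodes; the expected code length is the sum of the merged weights.
merge 8/49 + 11/49 → 19/49
merge 15/49 + 15/49 → 30/49
merge 19/49 + 30/49 → 1
L = 19/49 + 30/49 + 1 = 2 bits/symbol.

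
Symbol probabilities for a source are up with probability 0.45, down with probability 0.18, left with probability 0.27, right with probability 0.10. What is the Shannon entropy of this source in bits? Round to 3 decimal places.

H = −Σ pᵢ log₂ pᵢ.
−0.45·log₂(0.45) = 0.5184
−0.18·log₂(0.18) = 0.4453
−0.27·log₂(0.27) = 0.5100
−0.10·log₂(0.10) = 0.3322
Sum ≈ 1.8059 → 1.806 bits.

1.806 bits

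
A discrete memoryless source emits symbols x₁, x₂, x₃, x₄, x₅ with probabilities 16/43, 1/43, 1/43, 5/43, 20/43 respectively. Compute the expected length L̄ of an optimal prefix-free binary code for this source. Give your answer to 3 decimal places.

Repeatedly combine the two least-probable nodes; the expected code length is the sum of the merged weights.
merge 1/43 + 1/43 → 2/43
merge 2/43 + 5/43 → 7/43
merge 7/43 + 16/43 → 23/43
merge 20/43 + 23/43 → 1
L = 2/43 + 7/43 + 23/43 + 1 = 75/43 ≈ 1.744 bits/symbol.

1.744 bits/symbol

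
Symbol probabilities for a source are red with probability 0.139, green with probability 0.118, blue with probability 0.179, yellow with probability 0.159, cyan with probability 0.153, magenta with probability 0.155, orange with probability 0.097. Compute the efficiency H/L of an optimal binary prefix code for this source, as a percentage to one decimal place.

Entropy H = −Σ p log₂ p ≈ 2.7834 bits.
Huffman merges: 97/1000+59/500→43/200; 139/1000+153/1000→73/250; 31/200+159/1000→157/500; 179/1000+43/200→197/500; 73/250+157/500→303/500; 197/500+303/500→1. L = 2821/1000 ≈ 2.8210.
Efficiency = H/L = 2.7834/2.8210 = 98.7%.

98.7%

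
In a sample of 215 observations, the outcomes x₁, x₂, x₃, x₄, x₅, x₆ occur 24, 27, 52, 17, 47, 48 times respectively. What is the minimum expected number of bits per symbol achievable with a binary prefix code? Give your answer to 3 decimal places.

Probabilities are the counts divided by 215.
Repeatedly combine the two least-probable nodes; the expected code length is the sum of the merged weights.
merge 17/215 + 24/215 → 41/215
merge 27/215 + 41/215 → 68/215
merge 47/215 + 48/215 → 19/43
merge 52/215 + 68/215 → 24/43
merge 19/43 + 24/43 → 1
L = 41/215 + 68/215 + 19/43 + 24/43 + 1 = 539/215 ≈ 2.507 bits/symbol.

2.507 bits/symbol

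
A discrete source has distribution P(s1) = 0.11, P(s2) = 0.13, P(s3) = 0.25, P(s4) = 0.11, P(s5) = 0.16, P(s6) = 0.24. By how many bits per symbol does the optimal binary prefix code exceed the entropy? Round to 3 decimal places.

Entropy H = −Σ p log₂ p ≈ 2.5004 bits.
Huffman merges: 11/100+11/100→11/50; 13/100+4/25→29/100; 11/50+6/25→23/50; 1/4+29/100→27/50; 23/50+27/50→1. L = 251/100 ≈ 2.5100.
L − H = 2.5100 − 2.5004 = 0.010 bits.

0.010 bits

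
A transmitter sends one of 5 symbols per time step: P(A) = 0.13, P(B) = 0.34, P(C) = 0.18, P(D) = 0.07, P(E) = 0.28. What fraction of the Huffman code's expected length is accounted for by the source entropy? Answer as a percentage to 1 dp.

97.3%

Entropy H = −Σ p log₂ p ≈ 2.1399 bits.
Huffman merges: 7/100+13/100→1/5; 9/50+1/5→19/50; 7/25+17/50→31/50; 19/50+31/50→1. L = 11/5 ≈ 2.2000.
Efficiency = H/L = 2.1399/2.2000 = 97.3%.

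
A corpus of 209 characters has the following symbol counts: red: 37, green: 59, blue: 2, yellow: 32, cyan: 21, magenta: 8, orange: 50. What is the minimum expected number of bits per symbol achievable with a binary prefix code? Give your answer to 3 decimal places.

2.498 bits/symbol

Probabilities are the counts divided by 209.
Repeatedly combine the two least-probable nodes; the expected code length is the sum of the merged weights.
merge 2/209 + 8/209 → 10/209
merge 10/209 + 21/209 → 31/209
merge 31/209 + 32/209 → 63/209
merge 37/209 + 50/209 → 87/209
merge 59/209 + 63/209 → 122/209
merge 87/209 + 122/209 → 1
L = 10/209 + 31/209 + 63/209 + 87/209 + 122/209 + 1 = 522/209 ≈ 2.498 bits/symbol.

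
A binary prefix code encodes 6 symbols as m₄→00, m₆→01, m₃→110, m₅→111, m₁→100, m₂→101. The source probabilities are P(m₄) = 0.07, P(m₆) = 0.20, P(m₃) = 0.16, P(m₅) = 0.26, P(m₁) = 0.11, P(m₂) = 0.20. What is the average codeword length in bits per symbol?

2.73 bits/symbol

L̄ = Σ pᵢ·ℓᵢ = 0.07·2 + 0.20·2 + 0.16·3 + 0.26·3 + 0.11·3 + 0.20·3 = 2.73 bits/symbol.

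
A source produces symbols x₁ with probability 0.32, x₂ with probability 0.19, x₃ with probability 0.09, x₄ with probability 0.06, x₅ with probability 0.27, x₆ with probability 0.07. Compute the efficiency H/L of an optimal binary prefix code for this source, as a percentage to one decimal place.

Entropy H = −Σ p log₂ p ≈ 2.3160 bits.
Huffman merges: 3/50+7/100→13/100; 9/100+13/100→11/50; 19/100+11/50→41/100; 27/100+8/25→59/100; 41/100+59/100→1. L = 47/20 ≈ 2.3500.
Efficiency = H/L = 2.3160/2.3500 = 98.6%.

98.6%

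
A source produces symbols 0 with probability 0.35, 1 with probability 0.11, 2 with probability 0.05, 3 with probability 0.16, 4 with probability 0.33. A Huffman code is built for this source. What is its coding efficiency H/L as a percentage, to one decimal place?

Entropy H = −Σ p log₂ p ≈ 2.0473 bits.
Huffman merges: 1/20+11/100→4/25; 4/25+4/25→8/25; 8/25+33/100→13/20; 7/20+13/20→1. L = 213/100 ≈ 2.1300.
Efficiency = H/L = 2.0473/2.1300 = 96.1%.

96.1%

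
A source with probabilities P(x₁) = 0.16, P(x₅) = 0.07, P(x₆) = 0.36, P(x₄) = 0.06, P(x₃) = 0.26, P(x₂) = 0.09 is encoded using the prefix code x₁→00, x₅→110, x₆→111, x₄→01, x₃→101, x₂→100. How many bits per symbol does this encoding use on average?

2.78 bits/symbol

L̄ = Σ pᵢ·ℓᵢ = 0.16·2 + 0.07·3 + 0.36·3 + 0.06·2 + 0.26·3 + 0.09·3 = 2.78 bits/symbol.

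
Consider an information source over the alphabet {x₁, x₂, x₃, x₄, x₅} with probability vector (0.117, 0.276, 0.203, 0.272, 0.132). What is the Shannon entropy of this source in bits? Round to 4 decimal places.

2.2383 bits

H = −Σ pᵢ log₂ pᵢ.
−0.117·log₂(0.117) = 0.3622
−0.276·log₂(0.276) = 0.5126
−0.203·log₂(0.203) = 0.4670
−0.272·log₂(0.272) = 0.5109
−0.132·log₂(0.132) = 0.3856
Sum ≈ 2.2383 → 2.2383 bits.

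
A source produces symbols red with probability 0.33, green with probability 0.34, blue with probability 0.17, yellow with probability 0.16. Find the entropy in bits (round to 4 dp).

H = −Σ pᵢ log₂ pᵢ.
−0.33·log₂(0.33) = 0.5278
−0.34·log₂(0.34) = 0.5292
−0.17·log₂(0.17) = 0.4346
−0.16·log₂(0.16) = 0.4230
Sum ≈ 1.9146 → 1.9146 bits.

1.9146 bits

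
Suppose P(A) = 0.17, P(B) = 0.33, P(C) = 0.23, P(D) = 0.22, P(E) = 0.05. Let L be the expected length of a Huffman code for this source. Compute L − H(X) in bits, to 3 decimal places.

0.073 bits

Entropy H = −Σ p log₂ p ≈ 2.1467 bits.
Huffman merges: 1/20+17/100→11/50; 11/50+11/50→11/25; 23/100+33/100→14/25; 11/25+14/25→1. L = 111/50 ≈ 2.2200.
L − H = 2.2200 − 2.1467 = 0.073 bits.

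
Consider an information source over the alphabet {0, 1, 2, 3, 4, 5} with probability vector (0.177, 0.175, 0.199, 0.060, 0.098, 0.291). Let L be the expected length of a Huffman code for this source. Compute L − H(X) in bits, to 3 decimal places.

Entropy H = −Σ p log₂ p ≈ 2.4359 bits.
Huffman merges: 3/50+49/500→79/500; 79/500+7/40→333/1000; 177/1000+199/1000→47/125; 291/1000+333/1000→78/125; 47/125+78/125→1. L = 2491/1000 ≈ 2.4910.
L − H = 2.4910 − 2.4359 = 0.055 bits.

0.055 bits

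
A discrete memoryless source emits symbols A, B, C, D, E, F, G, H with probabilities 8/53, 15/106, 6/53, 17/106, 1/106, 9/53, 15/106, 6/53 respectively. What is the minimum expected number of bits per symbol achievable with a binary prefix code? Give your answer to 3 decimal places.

Repeatedly combine the two least-probable nodes; the expected code length is the sum of the merged weights.
merge 1/106 + 6/53 → 13/106
merge 6/53 + 13/106 → 25/106
merge 15/106 + 15/106 → 15/53
merge 8/53 + 17/106 → 33/106
merge 9/53 + 25/106 → 43/106
merge 15/53 + 33/106 → 63/106
merge 43/106 + 63/106 → 1
L = 13/106 + 25/106 + 15/53 + 33/106 + 43/106 + 63/106 + 1 = 313/106 ≈ 2.953 bits/symbol.

2.953 bits/symbol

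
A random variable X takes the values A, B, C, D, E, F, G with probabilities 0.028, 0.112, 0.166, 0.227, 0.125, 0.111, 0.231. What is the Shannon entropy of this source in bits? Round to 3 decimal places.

H = −Σ pᵢ log₂ pᵢ.
−0.028·log₂(0.028) = 0.1444
−0.112·log₂(0.112) = 0.3537
−0.166·log₂(0.166) = 0.4301
−0.227·log₂(0.227) = 0.4856
−0.125·log₂(0.125) = 0.3750
−0.111·log₂(0.111) = 0.3520
−0.231·log₂(0.231) = 0.4883
Sum ≈ 2.6292 → 2.629 bits.

2.629 bits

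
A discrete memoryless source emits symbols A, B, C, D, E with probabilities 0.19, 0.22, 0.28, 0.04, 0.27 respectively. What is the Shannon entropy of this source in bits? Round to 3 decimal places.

H = −Σ pᵢ log₂ pᵢ.
−0.19·log₂(0.19) = 0.4552
−0.22·log₂(0.22) = 0.4806
−0.28·log₂(0.28) = 0.5142
−0.04·log₂(0.04) = 0.1858
−0.27·log₂(0.27) = 0.5100
Sum ≈ 2.1458 → 2.146 bits.

2.146 bits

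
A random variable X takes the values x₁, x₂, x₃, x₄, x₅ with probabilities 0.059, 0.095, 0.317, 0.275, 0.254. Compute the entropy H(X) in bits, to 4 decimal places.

2.1033 bits

H = −Σ pᵢ log₂ pᵢ.
−0.059·log₂(0.059) = 0.2409
−0.095·log₂(0.095) = 0.3226
−0.317·log₂(0.317) = 0.5254
−0.275·log₂(0.275) = 0.5122
−0.254·log₂(0.254) = 0.5022
Sum ≈ 2.1033 → 2.1033 bits.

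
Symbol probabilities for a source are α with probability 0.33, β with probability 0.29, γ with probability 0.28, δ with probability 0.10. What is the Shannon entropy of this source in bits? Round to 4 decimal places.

1.8921 bits

H = −Σ pᵢ log₂ pᵢ.
−0.33·log₂(0.33) = 0.5278
−0.29·log₂(0.29) = 0.5179
−0.28·log₂(0.28) = 0.5142
−0.10·log₂(0.10) = 0.3322
Sum ≈ 1.8921 → 1.8921 bits.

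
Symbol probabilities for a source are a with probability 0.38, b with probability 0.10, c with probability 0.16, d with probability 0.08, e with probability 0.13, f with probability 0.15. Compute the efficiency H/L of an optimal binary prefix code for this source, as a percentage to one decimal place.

97.9%

Entropy H = −Σ p log₂ p ≈ 2.3704 bits.
Huffman merges: 2/25+1/10→9/50; 13/100+3/20→7/25; 4/25+9/50→17/50; 7/25+17/50→31/50; 19/50+31/50→1. L = 121/50 ≈ 2.4200.
Efficiency = H/L = 2.3704/2.4200 = 97.9%.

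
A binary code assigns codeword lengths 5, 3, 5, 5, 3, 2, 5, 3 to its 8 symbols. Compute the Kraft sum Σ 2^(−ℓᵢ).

With common denominator 2^5 = 32: Σ 2^(−ℓᵢ) = 1/32 + 4/32 + 1/32 + 1/32 + 4/32 + 8/32 + 1/32 + 4/32 = 24/32 = 0.75.

0.75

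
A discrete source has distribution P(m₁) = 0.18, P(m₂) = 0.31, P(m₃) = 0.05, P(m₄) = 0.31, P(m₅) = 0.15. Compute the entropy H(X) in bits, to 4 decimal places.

H = −Σ pᵢ log₂ pᵢ.
−0.18·log₂(0.18) = 0.4453
−0.31·log₂(0.31) = 0.5238
−0.05·log₂(0.05) = 0.2161
−0.31·log₂(0.31) = 0.5238
−0.15·log₂(0.15) = 0.4105
Sum ≈ 2.1195 → 2.1195 bits.

2.1195 bits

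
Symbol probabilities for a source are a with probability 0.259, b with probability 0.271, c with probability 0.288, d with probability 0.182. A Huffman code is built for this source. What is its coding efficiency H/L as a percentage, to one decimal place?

Entropy H = −Σ p log₂ p ≈ 1.9798 bits.
Huffman merges: 91/500+259/1000→441/1000; 271/1000+36/125→559/1000; 441/1000+559/1000→1. L = 2 ≈ 2.0000.
Efficiency = H/L = 1.9798/2.0000 = 99.0%.

99.0%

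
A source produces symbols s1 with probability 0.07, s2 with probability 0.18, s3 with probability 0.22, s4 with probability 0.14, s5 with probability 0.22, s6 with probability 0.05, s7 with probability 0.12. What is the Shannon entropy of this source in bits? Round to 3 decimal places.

2.655 bits

H = −Σ pᵢ log₂ pᵢ.
−0.07·log₂(0.07) = 0.2686
−0.18·log₂(0.18) = 0.4453
−0.22·log₂(0.22) = 0.4806
−0.14·log₂(0.14) = 0.3971
−0.22·log₂(0.22) = 0.4806
−0.05·log₂(0.05) = 0.2161
−0.12·log₂(0.12) = 0.3671
Sum ≈ 2.6553 → 2.655 bits.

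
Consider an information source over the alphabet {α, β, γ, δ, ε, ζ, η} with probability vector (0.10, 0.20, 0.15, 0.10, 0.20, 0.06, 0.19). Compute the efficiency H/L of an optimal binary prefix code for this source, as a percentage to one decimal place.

Entropy H = −Σ p log₂ p ≈ 2.7025 bits.
Huffman merges: 3/50+1/10→4/25; 1/10+3/20→1/4; 4/25+19/100→7/20; 1/5+1/5→2/5; 1/4+7/20→3/5; 2/5+3/5→1. L = 69/25 ≈ 2.7600.
Efficiency = H/L = 2.7025/2.7600 = 97.9%.

97.9%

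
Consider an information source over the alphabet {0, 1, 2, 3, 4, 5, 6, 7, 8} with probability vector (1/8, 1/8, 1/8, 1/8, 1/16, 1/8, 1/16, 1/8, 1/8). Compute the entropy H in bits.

Each probability is a power of 1/2, so log₂(1/p) is an integer.
H = Σ p·log₂(1/p) = 1/8·3 + 1/8·3 + 1/8·3 + 1/8·3 + 1/16·4 + 1/8·3 + 1/16·4 + 1/8·3 + 1/8·3 = 3.125 bits.

3.125 bits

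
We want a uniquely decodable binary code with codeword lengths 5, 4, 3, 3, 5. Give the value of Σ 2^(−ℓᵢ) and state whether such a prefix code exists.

With common denominator 2^5 = 32: Σ 2^(−ℓᵢ) = 1/32 + 2/32 + 4/32 + 4/32 + 1/32 = 12/32 = 0.375.
Kraft's inequality requires Σ ≤ 1; here Σ = 0.375 ≤ 1, so such a prefix code exists.

0.375; yes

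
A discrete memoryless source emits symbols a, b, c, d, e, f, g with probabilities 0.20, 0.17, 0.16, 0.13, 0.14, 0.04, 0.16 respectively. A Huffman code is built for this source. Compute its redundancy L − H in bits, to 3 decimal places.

Entropy H = −Σ p log₂ p ≈ 2.7105 bits.
Huffman merges: 1/25+13/100→17/100; 7/50+4/25→3/10; 4/25+17/100→33/100; 17/100+1/5→37/100; 3/10+33/100→63/100; 37/100+63/100→1. L = 14/5 ≈ 2.8000.
L − H = 2.8000 − 2.7105 = 0.089 bits.

0.089 bits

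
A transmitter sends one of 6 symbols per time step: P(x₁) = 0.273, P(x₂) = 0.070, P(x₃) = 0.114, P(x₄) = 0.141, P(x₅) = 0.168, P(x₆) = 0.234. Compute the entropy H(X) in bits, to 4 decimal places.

2.4582 bits

H = −Σ pᵢ log₂ pᵢ.
−0.273·log₂(0.273) = 0.5113
−0.070·log₂(0.070) = 0.2686
−0.114·log₂(0.114) = 0.3571
−0.141·log₂(0.141) = 0.3985
−0.168·log₂(0.168) = 0.4323
−0.234·log₂(0.234) = 0.4903
Sum ≈ 2.4582 → 2.4582 bits.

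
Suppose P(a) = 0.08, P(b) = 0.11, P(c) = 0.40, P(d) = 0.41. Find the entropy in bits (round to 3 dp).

1.698 bits

H = −Σ pᵢ log₂ pᵢ.
−0.08·log₂(0.08) = 0.2915
−0.11·log₂(0.11) = 0.3503
−0.40·log₂(0.40) = 0.5288
−0.41·log₂(0.41) = 0.5274
Sum ≈ 1.6980 → 1.698 bits.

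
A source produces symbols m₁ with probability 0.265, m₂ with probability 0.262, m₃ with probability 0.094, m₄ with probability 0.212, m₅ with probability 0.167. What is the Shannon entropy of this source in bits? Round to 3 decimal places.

H = −Σ pᵢ log₂ pᵢ.
−0.265·log₂(0.265) = 0.5077
−0.262·log₂(0.262) = 0.5063
−0.094·log₂(0.094) = 0.3207
−0.212·log₂(0.212) = 0.4744
−0.167·log₂(0.167) = 0.4312
Sum ≈ 2.2403 → 2.240 bits.

2.240 bits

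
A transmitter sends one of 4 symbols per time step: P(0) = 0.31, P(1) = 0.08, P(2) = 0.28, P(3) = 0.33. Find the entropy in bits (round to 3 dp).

1.857 bits

H = −Σ pᵢ log₂ pᵢ.
−0.31·log₂(0.31) = 0.5238
−0.08·log₂(0.08) = 0.2915
−0.28·log₂(0.28) = 0.5142
−0.33·log₂(0.33) = 0.5278
Sum ≈ 1.8573 → 1.857 bits.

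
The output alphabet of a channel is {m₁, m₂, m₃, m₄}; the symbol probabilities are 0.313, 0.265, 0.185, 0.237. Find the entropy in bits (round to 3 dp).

1.975 bits

H = −Σ pᵢ log₂ pᵢ.
−0.313·log₂(0.313) = 0.5245
−0.265·log₂(0.265) = 0.5077
−0.185·log₂(0.185) = 0.4504
−0.237·log₂(0.237) = 0.4923
Sum ≈ 1.9749 → 1.975 bits.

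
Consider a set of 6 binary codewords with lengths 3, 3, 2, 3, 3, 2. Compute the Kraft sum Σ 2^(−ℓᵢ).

With common denominator 2^3 = 8: Σ 2^(−ℓᵢ) = 1/8 + 1/8 + 2/8 + 1/8 + 1/8 + 2/8 = 8/8 = 1.

1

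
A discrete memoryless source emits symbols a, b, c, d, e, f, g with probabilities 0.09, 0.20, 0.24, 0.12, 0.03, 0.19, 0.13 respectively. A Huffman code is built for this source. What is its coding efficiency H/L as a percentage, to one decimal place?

98.1%

Entropy H = −Σ p log₂ p ≈ 2.6279 bits.
Huffman merges: 3/100+9/100→3/25; 3/25+3/25→6/25; 13/100+19/100→8/25; 1/5+6/25→11/25; 6/25+8/25→14/25; 11/25+14/25→1. L = 67/25 ≈ 2.6800.
Efficiency = H/L = 2.6279/2.6800 = 98.1%.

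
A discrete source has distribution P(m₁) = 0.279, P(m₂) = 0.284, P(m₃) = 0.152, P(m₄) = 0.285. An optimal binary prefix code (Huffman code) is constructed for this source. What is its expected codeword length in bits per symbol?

2 bits/symbol

Repeatedly combine the two least-probable nodes; the expected code length is the sum of the merged weights.
merge 19/125 + 279/1000 → 431/1000
merge 71/250 + 57/200 → 569/1000
merge 431/1000 + 569/1000 → 1
L = 431/1000 + 569/1000 + 1 = 2 bits/symbol.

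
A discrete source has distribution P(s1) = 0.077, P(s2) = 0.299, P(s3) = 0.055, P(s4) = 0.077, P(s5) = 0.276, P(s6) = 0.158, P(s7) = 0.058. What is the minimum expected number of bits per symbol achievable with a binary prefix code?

2.534 bits/symbol

Repeatedly combine the two least-probable nodes; the expected code length is the sum of the merged weights.
merge 11/200 + 29/500 → 113/1000
merge 77/1000 + 77/1000 → 77/500
merge 113/1000 + 77/500 → 267/1000
merge 79/500 + 267/1000 → 17/40
merge 69/250 + 299/1000 → 23/40
merge 17/40 + 23/40 → 1
L = 113/1000 + 77/500 + 267/1000 + 17/40 + 23/40 + 1 = 1267/500 = 2.534 bits/symbol.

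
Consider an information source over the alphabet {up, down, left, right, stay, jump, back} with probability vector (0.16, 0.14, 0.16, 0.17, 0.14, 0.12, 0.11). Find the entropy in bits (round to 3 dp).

2.792 bits

H = −Σ pᵢ log₂ pᵢ.
−0.16·log₂(0.16) = 0.4230
−0.14·log₂(0.14) = 0.3971
−0.16·log₂(0.16) = 0.4230
−0.17·log₂(0.17) = 0.4346
−0.14·log₂(0.14) = 0.3971
−0.12·log₂(0.12) = 0.3671
−0.11·log₂(0.11) = 0.3503
Sum ≈ 2.7922 → 2.792 bits.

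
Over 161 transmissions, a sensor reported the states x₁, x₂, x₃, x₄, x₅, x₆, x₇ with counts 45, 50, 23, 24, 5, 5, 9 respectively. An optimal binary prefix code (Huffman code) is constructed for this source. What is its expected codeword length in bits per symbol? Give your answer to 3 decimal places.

2.441 bits/symbol

Probabilities are the counts divided by 161.
Repeatedly combine the two least-probable nodes; the expected code length is the sum of the merged weights.
merge 5/161 + 5/161 → 10/161
merge 9/161 + 10/161 → 19/161
merge 19/161 + 1/7 → 6/23
merge 24/161 + 6/23 → 66/161
merge 45/161 + 50/161 → 95/161
merge 66/161 + 95/161 → 1
L = 10/161 + 19/161 + 6/23 + 66/161 + 95/161 + 1 = 393/161 ≈ 2.441 bits/symbol.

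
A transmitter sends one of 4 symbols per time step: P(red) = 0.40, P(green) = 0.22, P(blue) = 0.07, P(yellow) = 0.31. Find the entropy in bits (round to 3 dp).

1.802 bits

H = −Σ pᵢ log₂ pᵢ.
−0.40·log₂(0.40) = 0.5288
−0.22·log₂(0.22) = 0.4806
−0.07·log₂(0.07) = 0.2686
−0.31·log₂(0.31) = 0.5238
Sum ≈ 1.8017 → 1.802 bits.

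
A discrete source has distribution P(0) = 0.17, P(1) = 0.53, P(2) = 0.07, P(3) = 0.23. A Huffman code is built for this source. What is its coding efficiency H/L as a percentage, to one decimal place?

98.0%

Entropy H = −Σ p log₂ p ≈ 1.6763 bits.
Huffman merges: 7/100+17/100→6/25; 23/100+6/25→47/100; 47/100+53/100→1. L = 171/100 ≈ 1.7100.
Efficiency = H/L = 1.6763/1.7100 = 98.0%.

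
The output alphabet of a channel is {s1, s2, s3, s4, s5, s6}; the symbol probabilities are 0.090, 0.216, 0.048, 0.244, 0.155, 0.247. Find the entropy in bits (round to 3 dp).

2.412 bits

H = −Σ pᵢ log₂ pᵢ.
−0.090·log₂(0.090) = 0.3127
−0.216·log₂(0.216) = 0.4776
−0.048·log₂(0.048) = 0.2103
−0.244·log₂(0.244) = 0.4966
−0.155·log₂(0.155) = 0.4169
−0.247·log₂(0.247) = 0.4983
Sum ≈ 2.4122 → 2.412 bits.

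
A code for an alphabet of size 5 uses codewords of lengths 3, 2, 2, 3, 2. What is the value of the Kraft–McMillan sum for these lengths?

1

With common denominator 2^3 = 8: Σ 2^(−ℓᵢ) = 1/8 + 2/8 + 2/8 + 1/8 + 2/8 = 8/8 = 1.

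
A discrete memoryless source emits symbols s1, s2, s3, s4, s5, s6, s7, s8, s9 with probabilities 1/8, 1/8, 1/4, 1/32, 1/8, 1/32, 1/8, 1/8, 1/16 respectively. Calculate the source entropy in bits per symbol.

Each probability is a power of 1/2, so log₂(1/p) is an integer.
H = Σ p·log₂(1/p) = 1/8·3 + 1/8·3 + 1/4·2 + 1/32·5 + 1/8·3 + 1/32·5 + 1/8·3 + 1/8·3 + 1/16·4 = 2.9375 bits.

2.9375 bits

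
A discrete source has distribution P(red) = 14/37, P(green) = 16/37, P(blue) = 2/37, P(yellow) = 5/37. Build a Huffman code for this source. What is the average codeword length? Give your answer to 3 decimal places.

Repeatedly combine the two least-probable nodes; the expected code length is the sum of the merged weights.
merge 2/37 + 5/37 → 7/37
merge 7/37 + 14/37 → 21/37
merge 16/37 + 21/37 → 1
L = 7/37 + 21/37 + 1 = 65/37 ≈ 1.757 bits/symbol.

1.757 bits/symbol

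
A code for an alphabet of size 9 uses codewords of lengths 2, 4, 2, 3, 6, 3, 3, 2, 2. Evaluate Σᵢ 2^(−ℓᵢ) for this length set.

With common denominator 2^6 = 64: Σ 2^(−ℓᵢ) = 16/64 + 4/64 + 16/64 + 8/64 + 1/64 + 8/64 + 8/64 + 16/64 + 16/64 = 93/64 = 1.453125.

1.453125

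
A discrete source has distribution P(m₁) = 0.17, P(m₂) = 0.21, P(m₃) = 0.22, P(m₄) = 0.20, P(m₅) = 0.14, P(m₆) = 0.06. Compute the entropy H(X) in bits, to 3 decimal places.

H = −Σ pᵢ log₂ pᵢ.
−0.17·log₂(0.17) = 0.4346
−0.21·log₂(0.21) = 0.4728
−0.22·log₂(0.22) = 0.4806
−0.20·log₂(0.20) = 0.4644
−0.14·log₂(0.14) = 0.3971
−0.06·log₂(0.06) = 0.2435
Sum ≈ 2.4930 → 2.493 bits.

2.493 bits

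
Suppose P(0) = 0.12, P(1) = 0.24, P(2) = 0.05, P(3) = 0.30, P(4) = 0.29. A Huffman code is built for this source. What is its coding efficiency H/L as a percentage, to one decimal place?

97.5%

Entropy H = −Σ p log₂ p ≈ 2.1163 bits.
Huffman merges: 1/20+3/25→17/100; 17/100+6/25→41/100; 29/100+3/10→59/100; 41/100+59/100→1. L = 217/100 ≈ 2.1700.
Efficiency = H/L = 2.1163/2.1700 = 97.5%.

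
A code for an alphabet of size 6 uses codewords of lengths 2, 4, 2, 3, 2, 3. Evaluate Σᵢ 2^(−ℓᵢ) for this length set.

1.0625

With common denominator 2^4 = 16: Σ 2^(−ℓᵢ) = 4/16 + 1/16 + 4/16 + 2/16 + 4/16 + 2/16 = 17/16 = 1.0625.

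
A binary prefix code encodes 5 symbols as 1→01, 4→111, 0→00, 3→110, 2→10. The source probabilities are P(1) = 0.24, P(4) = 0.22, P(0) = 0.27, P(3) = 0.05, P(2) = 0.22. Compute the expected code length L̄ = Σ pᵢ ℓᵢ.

2.27 bits/symbol

L̄ = Σ pᵢ·ℓᵢ = 0.24·2 + 0.22·3 + 0.27·2 + 0.05·3 + 0.22·2 = 2.27 bits/symbol.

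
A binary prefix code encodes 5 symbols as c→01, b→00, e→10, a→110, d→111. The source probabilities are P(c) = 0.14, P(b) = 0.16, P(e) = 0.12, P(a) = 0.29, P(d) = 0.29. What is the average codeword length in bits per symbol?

L̄ = Σ pᵢ·ℓᵢ = 0.14·2 + 0.16·2 + 0.12·2 + 0.29·3 + 0.29·3 = 2.58 bits/symbol.

2.58 bits/symbol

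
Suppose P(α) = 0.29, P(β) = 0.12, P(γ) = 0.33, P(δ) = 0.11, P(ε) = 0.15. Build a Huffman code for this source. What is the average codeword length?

Repeatedly combine the two least-probable nodes; the expected code length is the sum of the merged weights.
merge 11/100 + 3/25 → 23/100
merge 3/20 + 23/100 → 19/50
merge 29/100 + 33/100 → 31/50
merge 19/50 + 31/50 → 1
L = 23/100 + 19/50 + 31/50 + 1 = 223/100 = 2.23 bits/symbol.

2.23 bits/symbol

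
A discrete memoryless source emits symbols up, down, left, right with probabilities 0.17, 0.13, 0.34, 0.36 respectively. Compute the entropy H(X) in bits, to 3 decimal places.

1.877 bits

H = −Σ pᵢ log₂ pᵢ.
−0.17·log₂(0.17) = 0.4346
−0.13·log₂(0.13) = 0.3826
−0.34·log₂(0.34) = 0.5292
−0.36·log₂(0.36) = 0.5306
Sum ≈ 1.8770 → 1.877 bits.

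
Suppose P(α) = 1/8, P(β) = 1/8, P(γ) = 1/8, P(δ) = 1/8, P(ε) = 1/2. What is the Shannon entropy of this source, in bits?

Each probability is a power of 1/2, so log₂(1/p) is an integer.
H = Σ p·log₂(1/p) = 1/8·3 + 1/8·3 + 1/8·3 + 1/8·3 + 1/2·1 = 2 bits.

2 bits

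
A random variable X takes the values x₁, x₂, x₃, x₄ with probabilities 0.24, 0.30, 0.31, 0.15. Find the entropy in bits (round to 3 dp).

1.950 bits

H = −Σ pᵢ log₂ pᵢ.
−0.24·log₂(0.24) = 0.4941
−0.30·log₂(0.30) = 0.5211
−0.31·log₂(0.31) = 0.5238
−0.15·log₂(0.15) = 0.4105
Sum ≈ 1.9496 → 1.950 bits.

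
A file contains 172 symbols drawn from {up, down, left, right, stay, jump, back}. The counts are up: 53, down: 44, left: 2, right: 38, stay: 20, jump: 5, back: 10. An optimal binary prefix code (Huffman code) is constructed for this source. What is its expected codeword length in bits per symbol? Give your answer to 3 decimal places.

2.355 bits/symbol

Probabilities are the counts divided by 172.
Repeatedly combine the two least-probable nodes; the expected code length is the sum of the merged weights.
merge 1/86 + 5/172 → 7/172
merge 7/172 + 5/86 → 17/172
merge 17/172 + 5/43 → 37/172
merge 37/172 + 19/86 → 75/172
merge 11/43 + 53/172 → 97/172
merge 75/172 + 97/172 → 1
L = 7/172 + 17/172 + 37/172 + 75/172 + 97/172 + 1 = 405/172 ≈ 2.355 bits/symbol.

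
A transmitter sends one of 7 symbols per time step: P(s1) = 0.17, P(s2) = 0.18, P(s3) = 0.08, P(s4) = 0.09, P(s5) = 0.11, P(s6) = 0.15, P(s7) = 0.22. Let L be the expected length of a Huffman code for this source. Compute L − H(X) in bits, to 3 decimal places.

0.045 bits

Entropy H = −Σ p log₂ p ≈ 2.7255 bits.
Huffman merges: 2/25+9/100→17/100; 11/100+3/20→13/50; 17/100+17/100→17/50; 9/50+11/50→2/5; 13/50+17/50→3/5; 2/5+3/5→1. L = 277/100 ≈ 2.7700.
L − H = 2.7700 − 2.7255 = 0.045 bits.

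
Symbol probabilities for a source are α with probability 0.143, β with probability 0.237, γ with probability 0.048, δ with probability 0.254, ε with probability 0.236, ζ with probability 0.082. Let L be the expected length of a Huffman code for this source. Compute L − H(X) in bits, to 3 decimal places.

0.010 bits

Entropy H = −Σ p log₂ p ≈ 2.3935 bits.
Huffman merges: 6/125+41/500→13/100; 13/100+143/1000→273/1000; 59/250+237/1000→473/1000; 127/500+273/1000→527/1000; 473/1000+527/1000→1. L = 2403/1000 ≈ 2.4030.
L − H = 2.4030 − 2.3935 = 0.010 bits.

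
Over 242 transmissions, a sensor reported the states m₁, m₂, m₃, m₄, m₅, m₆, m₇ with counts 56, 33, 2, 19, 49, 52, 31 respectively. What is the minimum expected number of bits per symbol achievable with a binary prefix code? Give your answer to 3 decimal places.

Probabilities are the counts divided by 242.
Repeatedly combine the two least-probable nodes; the expected code length is the sum of the merged weights.
merge 1/121 + 19/242 → 21/242
merge 21/242 + 31/242 → 26/121
merge 3/22 + 49/242 → 41/121
merge 26/121 + 26/121 → 52/121
merge 28/121 + 41/121 → 69/121
merge 52/121 + 69/121 → 1
L = 21/242 + 26/121 + 41/121 + 52/121 + 69/121 + 1 = 639/242 ≈ 2.640 bits/symbol.

2.640 bits/symbol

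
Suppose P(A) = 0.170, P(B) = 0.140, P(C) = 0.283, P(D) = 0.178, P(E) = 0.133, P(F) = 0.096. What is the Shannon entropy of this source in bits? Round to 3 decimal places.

2.502 bits

H = −Σ pᵢ log₂ pᵢ.
−0.170·log₂(0.170) = 0.4346
−0.140·log₂(0.140) = 0.3971
−0.283·log₂(0.283) = 0.5154
−0.178·log₂(0.178) = 0.4432
−0.133·log₂(0.133) = 0.3871
−0.096·log₂(0.096) = 0.3246
Sum ≈ 2.5020 → 2.502 bits.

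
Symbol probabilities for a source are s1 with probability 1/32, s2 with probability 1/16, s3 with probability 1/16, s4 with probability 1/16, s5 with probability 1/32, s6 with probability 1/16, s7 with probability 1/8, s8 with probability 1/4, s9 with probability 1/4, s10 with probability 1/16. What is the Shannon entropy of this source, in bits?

2.9375 bits

Each probability is a power of 1/2, so log₂(1/p) is an integer.
H = Σ p·log₂(1/p) = 1/32·5 + 1/16·4 + 1/16·4 + 1/16·4 + 1/32·5 + 1/16·4 + 1/8·3 + 1/4·2 + 1/4·2 + 1/16·4 = 2.9375 bits.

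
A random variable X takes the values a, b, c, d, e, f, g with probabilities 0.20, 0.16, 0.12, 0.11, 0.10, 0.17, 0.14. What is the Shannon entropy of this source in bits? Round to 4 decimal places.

2.7686 bits

H = −Σ pᵢ log₂ pᵢ.
−0.20·log₂(0.20) = 0.4644
−0.16·log₂(0.16) = 0.4230
−0.12·log₂(0.12) = 0.3671
−0.11·log₂(0.11) = 0.3503
−0.10·log₂(0.10) = 0.3322
−0.17·log₂(0.17) = 0.4346
−0.14·log₂(0.14) = 0.3971
Sum ≈ 2.7686 → 2.7686 bits.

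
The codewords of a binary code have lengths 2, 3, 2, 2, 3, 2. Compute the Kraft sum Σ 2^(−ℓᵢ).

1.25

With common denominator 2^3 = 8: Σ 2^(−ℓᵢ) = 2/8 + 1/8 + 2/8 + 2/8 + 1/8 + 2/8 = 10/8 = 1.25.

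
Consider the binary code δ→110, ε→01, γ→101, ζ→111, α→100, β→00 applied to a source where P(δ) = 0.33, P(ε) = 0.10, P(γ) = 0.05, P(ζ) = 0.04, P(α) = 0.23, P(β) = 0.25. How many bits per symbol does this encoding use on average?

L̄ = Σ pᵢ·ℓᵢ = 0.33·3 + 0.10·2 + 0.05·3 + 0.04·3 + 0.23·3 + 0.25·2 = 2.65 bits/symbol.

2.65 bits/symbol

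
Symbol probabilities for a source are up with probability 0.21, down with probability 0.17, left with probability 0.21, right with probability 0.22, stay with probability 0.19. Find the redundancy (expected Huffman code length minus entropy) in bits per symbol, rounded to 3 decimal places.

Entropy H = −Σ p log₂ p ≈ 2.3160 bits.
Huffman merges: 17/100+19/100→9/25; 21/100+21/100→21/50; 11/50+9/25→29/50; 21/50+29/50→1. L = 59/25 ≈ 2.3600.
L − H = 2.3600 − 2.3160 = 0.044 bits.

0.044 bits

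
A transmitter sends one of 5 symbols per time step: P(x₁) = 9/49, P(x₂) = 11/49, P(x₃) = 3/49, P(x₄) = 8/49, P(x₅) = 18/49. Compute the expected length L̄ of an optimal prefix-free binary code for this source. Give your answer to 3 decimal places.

Repeatedly combine the two least-probable nodes; the expected code length is the sum of the merged weights.
merge 3/49 + 8/49 → 11/49
merge 9/49 + 11/49 → 20/49
merge 11/49 + 18/49 → 29/49
merge 20/49 + 29/49 → 1
L = 11/49 + 20/49 + 29/49 + 1 = 109/49 ≈ 2.224 bits/symbol.

2.224 bits/symbol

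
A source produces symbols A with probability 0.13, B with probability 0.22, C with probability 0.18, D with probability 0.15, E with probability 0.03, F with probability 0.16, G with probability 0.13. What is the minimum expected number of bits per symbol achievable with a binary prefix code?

2.76 bits/symbol

Repeatedly combine the two least-probable nodes; the expected code length is the sum of the merged weights.
merge 3/100 + 13/100 → 4/25
merge 13/100 + 3/20 → 7/25
merge 4/25 + 4/25 → 8/25
merge 9/50 + 11/50 → 2/5
merge 7/25 + 8/25 → 3/5
merge 2/5 + 3/5 → 1
L = 4/25 + 7/25 + 8/25 + 2/5 + 3/5 + 1 = 69/25 = 2.76 bits/symbol.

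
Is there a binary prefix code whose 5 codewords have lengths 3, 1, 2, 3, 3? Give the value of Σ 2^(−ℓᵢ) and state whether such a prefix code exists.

With common denominator 2^3 = 8: Σ 2^(−ℓᵢ) = 1/8 + 4/8 + 2/8 + 1/8 + 1/8 = 9/8 = 1.125.
Kraft's inequality requires Σ ≤ 1; here Σ = 1.125 > 1, so no such prefix code exists.

1.125; no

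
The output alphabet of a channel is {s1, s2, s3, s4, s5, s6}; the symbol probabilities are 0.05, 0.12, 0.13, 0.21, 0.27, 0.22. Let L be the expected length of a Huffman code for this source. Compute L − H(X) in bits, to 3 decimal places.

0.041 bits

Entropy H = −Σ p log₂ p ≈ 2.4292 bits.
Huffman merges: 1/20+3/25→17/100; 13/100+17/100→3/10; 21/100+11/50→43/100; 27/100+3/10→57/100; 43/100+57/100→1. L = 247/100 ≈ 2.4700.
L − H = 2.4700 − 2.4292 = 0.041 bits.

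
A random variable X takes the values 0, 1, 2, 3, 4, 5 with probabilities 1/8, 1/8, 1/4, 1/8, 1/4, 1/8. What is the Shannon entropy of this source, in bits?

2.5 bits

Each probability is a power of 1/2, so log₂(1/p) is an integer.
H = Σ p·log₂(1/p) = 1/8·3 + 1/8·3 + 1/4·2 + 1/8·3 + 1/4·2 + 1/8·3 = 2.5 bits.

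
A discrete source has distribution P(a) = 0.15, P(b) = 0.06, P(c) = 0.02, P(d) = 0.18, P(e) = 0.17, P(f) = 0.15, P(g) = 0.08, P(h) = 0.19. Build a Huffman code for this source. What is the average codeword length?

Repeatedly combine the two least-probable nodes; the expected code length is the sum of the merged weights.
merge 1/50 + 3/50 → 2/25
merge 2/25 + 2/25 → 4/25
merge 3/20 + 3/20 → 3/10
merge 4/25 + 17/100 → 33/100
merge 9/50 + 19/100 → 37/100
merge 3/10 + 33/100 → 63/100
merge 37/100 + 63/100 → 1
L = 2/25 + 4/25 + 3/10 + 33/100 + 37/100 + 63/100 + 1 = 287/100 = 2.87 bits/symbol.

2.87 bits/symbol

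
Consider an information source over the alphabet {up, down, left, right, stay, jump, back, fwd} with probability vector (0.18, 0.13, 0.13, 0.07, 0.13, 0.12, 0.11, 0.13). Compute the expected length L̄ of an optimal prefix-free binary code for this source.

3 bits/symbol

Repeatedly combine the two least-probable nodes; the expected code length is the sum of the merged weights.
merge 7/100 + 11/100 → 9/50
merge 3/25 + 13/100 → 1/4
merge 13/100 + 13/100 → 13/50
merge 13/100 + 9/50 → 31/100
merge 9/50 + 1/4 → 43/100
merge 13/50 + 31/100 → 57/100
merge 43/100 + 57/100 → 1
L = 9/50 + 1/4 + 13/50 + 31/100 + 43/100 + 57/100 + 1 = 3 bits/symbol.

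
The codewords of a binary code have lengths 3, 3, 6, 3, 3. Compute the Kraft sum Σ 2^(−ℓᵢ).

With common denominator 2^6 = 64: Σ 2^(−ℓᵢ) = 8/64 + 8/64 + 1/64 + 8/64 + 8/64 = 33/64 = 0.515625.

0.515625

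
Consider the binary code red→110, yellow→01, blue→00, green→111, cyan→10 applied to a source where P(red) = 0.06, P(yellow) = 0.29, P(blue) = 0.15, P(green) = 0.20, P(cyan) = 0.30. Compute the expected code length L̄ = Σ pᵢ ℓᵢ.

L̄ = Σ pᵢ·ℓᵢ = 0.06·3 + 0.29·2 + 0.15·2 + 0.20·3 + 0.30·2 = 2.26 bits/symbol.

2.26 bits/symbol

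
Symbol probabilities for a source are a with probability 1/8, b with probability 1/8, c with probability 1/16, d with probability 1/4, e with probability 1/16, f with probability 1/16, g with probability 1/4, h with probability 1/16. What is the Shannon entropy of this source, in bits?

2.75 bits

Each probability is a power of 1/2, so log₂(1/p) is an integer.
H = Σ p·log₂(1/p) = 1/8·3 + 1/8·3 + 1/16·4 + 1/4·2 + 1/16·4 + 1/16·4 + 1/4·2 + 1/16·4 = 2.75 bits.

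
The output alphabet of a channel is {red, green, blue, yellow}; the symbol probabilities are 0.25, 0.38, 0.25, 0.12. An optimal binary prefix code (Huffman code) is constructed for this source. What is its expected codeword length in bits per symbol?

1.99 bits/symbol

Repeatedly combine the two least-probable nodes; the expected code length is the sum of the merged weights.
merge 3/25 + 1/4 → 37/100
merge 1/4 + 37/100 → 31/50
merge 19/50 + 31/50 → 1
L = 37/100 + 31/50 + 1 = 199/100 = 1.99 bits/symbol.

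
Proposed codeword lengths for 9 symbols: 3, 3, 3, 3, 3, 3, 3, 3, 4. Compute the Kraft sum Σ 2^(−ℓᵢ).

With common denominator 2^4 = 16: Σ 2^(−ℓᵢ) = 2/16 + 2/16 + 2/16 + 2/16 + 2/16 + 2/16 + 2/16 + 2/16 + 1/16 = 17/16 = 1.0625.

1.0625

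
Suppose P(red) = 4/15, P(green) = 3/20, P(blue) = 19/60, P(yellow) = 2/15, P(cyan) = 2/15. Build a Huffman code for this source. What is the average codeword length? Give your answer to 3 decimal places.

2.267 bits/symbol

Repeatedly combine the two least-probable nodes; the expected code length is the sum of the merged weights.
merge 2/15 + 2/15 → 4/15
merge 3/20 + 4/15 → 5/12
merge 4/15 + 19/60 → 7/12
merge 5/12 + 7/12 → 1
L = 4/15 + 5/12 + 7/12 + 1 = 34/15 ≈ 2.267 bits/symbol.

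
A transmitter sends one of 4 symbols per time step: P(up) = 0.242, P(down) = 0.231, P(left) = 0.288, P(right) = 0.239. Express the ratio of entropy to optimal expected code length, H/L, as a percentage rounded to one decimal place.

99.7%

Entropy H = −Σ p log₂ p ≈ 1.9944 bits.
Huffman merges: 231/1000+239/1000→47/100; 121/500+36/125→53/100; 47/100+53/100→1. L = 2 ≈ 2.0000.
Efficiency = H/L = 1.9944/2.0000 = 99.7%.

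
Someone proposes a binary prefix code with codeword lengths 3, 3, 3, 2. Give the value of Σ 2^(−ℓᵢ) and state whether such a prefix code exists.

0.625; yes

With common denominator 2^3 = 8: Σ 2^(−ℓᵢ) = 1/8 + 1/8 + 1/8 + 2/8 = 5/8 = 0.625.
Kraft's inequality requires Σ ≤ 1; here Σ = 0.625 ≤ 1, so such a prefix code exists.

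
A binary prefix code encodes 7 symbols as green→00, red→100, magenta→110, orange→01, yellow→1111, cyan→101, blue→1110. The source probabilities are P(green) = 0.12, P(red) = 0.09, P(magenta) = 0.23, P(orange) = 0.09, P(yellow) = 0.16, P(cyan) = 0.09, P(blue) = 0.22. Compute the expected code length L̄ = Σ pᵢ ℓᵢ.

3.17 bits/symbol

L̄ = Σ pᵢ·ℓᵢ = 0.12·2 + 0.09·3 + 0.23·3 + 0.09·2 + 0.16·4 + 0.09·3 + 0.22·4 = 3.17 bits/symbol.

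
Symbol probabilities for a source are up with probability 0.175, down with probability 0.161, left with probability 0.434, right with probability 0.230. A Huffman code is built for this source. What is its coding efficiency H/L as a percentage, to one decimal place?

98.6%

Entropy H = −Σ p log₂ p ≈ 1.8746 bits.
Huffman merges: 161/1000+7/40→42/125; 23/100+42/125→283/500; 217/500+283/500→1. L = 951/500 ≈ 1.9020.
Efficiency = H/L = 1.8746/1.9020 = 98.6%.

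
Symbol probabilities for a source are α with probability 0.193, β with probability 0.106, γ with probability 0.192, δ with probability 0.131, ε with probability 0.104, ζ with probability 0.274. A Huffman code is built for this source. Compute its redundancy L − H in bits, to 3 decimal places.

Entropy H = −Σ p log₂ p ≈ 2.4939 bits.
Huffman merges: 13/125+53/500→21/100; 131/1000+24/125→323/1000; 193/1000+21/100→403/1000; 137/500+323/1000→597/1000; 403/1000+597/1000→1. L = 2533/1000 ≈ 2.5330.
L − H = 2.5330 − 2.4939 = 0.039 bits.

0.039 bits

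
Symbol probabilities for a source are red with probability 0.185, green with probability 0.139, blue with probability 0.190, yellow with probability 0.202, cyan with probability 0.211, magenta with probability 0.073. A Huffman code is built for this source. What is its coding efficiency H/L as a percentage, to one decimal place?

Entropy H = −Σ p log₂ p ≈ 2.5167 bits.
Huffman merges: 73/1000+139/1000→53/250; 37/200+19/100→3/8; 101/500+211/1000→413/1000; 53/250+3/8→587/1000; 413/1000+587/1000→1. L = 2587/1000 ≈ 2.5870.
Efficiency = H/L = 2.5167/2.5870 = 97.3%.

97.3%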